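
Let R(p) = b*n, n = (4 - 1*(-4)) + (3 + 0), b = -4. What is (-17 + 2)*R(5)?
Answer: 660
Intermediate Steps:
n = 11 (n = (4 + 4) + 3 = 8 + 3 = 11)
R(p) = -44 (R(p) = -4*11 = -44)
(-17 + 2)*R(5) = (-17 + 2)*(-44) = -15*(-44) = 660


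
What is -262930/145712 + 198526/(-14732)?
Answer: -4100138159/268328648 ≈ -15.280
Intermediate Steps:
-262930/145712 + 198526/(-14732) = -262930*1/145712 + 198526*(-1/14732) = -131465/72856 - 99263/7366 = -4100138159/268328648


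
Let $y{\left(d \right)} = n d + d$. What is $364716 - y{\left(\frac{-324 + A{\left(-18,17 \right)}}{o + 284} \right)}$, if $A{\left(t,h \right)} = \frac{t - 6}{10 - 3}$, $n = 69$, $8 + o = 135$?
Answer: $\frac{49973732}{137} \approx 3.6477 \cdot 10^{5}$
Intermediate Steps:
$o = 127$ ($o = -8 + 135 = 127$)
$A{\left(t,h \right)} = - \frac{6}{7} + \frac{t}{7}$ ($A{\left(t,h \right)} = \frac{-6 + t}{7} = \left(-6 + t\right) \frac{1}{7} = - \frac{6}{7} + \frac{t}{7}$)
$y{\left(d \right)} = 70 d$ ($y{\left(d \right)} = 69 d + d = 70 d$)
$364716 - y{\left(\frac{-324 + A{\left(-18,17 \right)}}{o + 284} \right)} = 364716 - 70 \frac{-324 + \left(- \frac{6}{7} + \frac{1}{7} \left(-18\right)\right)}{127 + 284} = 364716 - 70 \frac{-324 - \frac{24}{7}}{411} = 364716 - 70 \left(-324 - \frac{24}{7}\right) \frac{1}{411} = 364716 - 70 \left(\left(- \frac{2292}{7}\right) \frac{1}{411}\right) = 364716 - 70 \left(- \frac{764}{959}\right) = 364716 - - \frac{7640}{137} = 364716 + \frac{7640}{137} = \frac{49973732}{137}$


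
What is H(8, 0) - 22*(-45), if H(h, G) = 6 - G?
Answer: 996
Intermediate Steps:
H(8, 0) - 22*(-45) = (6 - 1*0) - 22*(-45) = (6 + 0) + 990 = 6 + 990 = 996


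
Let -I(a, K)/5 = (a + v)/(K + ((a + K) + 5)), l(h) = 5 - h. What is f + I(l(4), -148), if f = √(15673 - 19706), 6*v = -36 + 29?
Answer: -1/348 + I*√4033 ≈ -0.0028736 + 63.506*I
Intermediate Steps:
v = -7/6 (v = (-36 + 29)/6 = (⅙)*(-7) = -7/6 ≈ -1.1667)
I(a, K) = -5*(-7/6 + a)/(5 + a + 2*K) (I(a, K) = -5*(a - 7/6)/(K + ((a + K) + 5)) = -5*(-7/6 + a)/(K + ((K + a) + 5)) = -5*(-7/6 + a)/(K + (5 + K + a)) = -5*(-7/6 + a)/(5 + a + 2*K))
f = I*√4033 (f = √(-4033) = I*√4033 ≈ 63.506*I)
f + I(l(4), -148) = I*√4033 + 5*(7 - 6*(5 - 1*4))/(6*(5 + (5 - 1*4) + 2*(-148))) = I*√4033 + 5*(7 - 6*(5 - 4))/(6*(5 + (5 - 4) - 296)) = I*√4033 + 5*(7 - 6*1)/(6*(5 + 1 - 296)) = I*√4033 + (⅚)*(7 - 6)/(-290) = I*√4033 + (⅚)*(-1/290)*1 = I*√4033 - 1/348 = -1/348 + I*√4033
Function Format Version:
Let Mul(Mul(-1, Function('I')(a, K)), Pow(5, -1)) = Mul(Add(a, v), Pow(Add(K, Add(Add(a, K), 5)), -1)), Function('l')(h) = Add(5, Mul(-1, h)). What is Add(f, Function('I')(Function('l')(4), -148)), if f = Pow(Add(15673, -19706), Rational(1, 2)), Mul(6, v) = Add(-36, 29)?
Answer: Add(Rational(-1, 348), Mul(I, Pow(4033, Rational(1, 2)))) ≈ Add(-0.0028736, Mul(63.506, I))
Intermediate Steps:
v = Rational(-7, 6) (v = Mul(Rational(1, 6), Add(-36, 29)) = Mul(Rational(1, 6), -7) = Rational(-7, 6) ≈ -1.1667)
Function('I')(a, K) = Mul(-5, Pow(Add(5, a, Mul(2, K)), -1), Add(Rational(-7, 6), a)) (Function('I')(a, K) = Mul(-5, Mul(Add(a, Rational(-7, 6)), Pow(Add(K, Add(Add(a, K), 5)), -1))) = Mul(-5, Mul(Add(Rational(-7, 6), a), Pow(Add(K, Add(Add(K, a), 5)), -1))) = Mul(-5, Mul(Add(Rational(-7, 6), a), Pow(Add(K, Add(5, K, a)), -1))) = Mul(-5, Mul(Add(Rational(-7, 6), a), Pow(Add(5, a, Mul(2, K)), -1))) = Mul(-5, Mul(Pow(Add(5, a, Mul(2, K)), -1), Add(Rational(-7, 6), a))) = Mul(-5, Pow(Add(5, a, Mul(2, K)), -1), Add(Rational(-7, 6), a)))
f = Mul(I, Pow(4033, Rational(1, 2))) (f = Pow(-4033, Rational(1, 2)) = Mul(I, Pow(4033, Rational(1, 2))) ≈ Mul(63.506, I))
Add(f, Function('I')(Function('l')(4), -148)) = Add(Mul(I, Pow(4033, Rational(1, 2))), Mul(Rational(5, 6), Pow(Add(5, Add(5, Mul(-1, 4)), Mul(2, -148)), -1), Add(7, Mul(-6, Add(5, Mul(-1, 4)))))) = Add(Mul(I, Pow(4033, Rational(1, 2))), Mul(Rational(5, 6), Pow(Add(5, Add(5, -4), -296), -1), Add(7, Mul(-6, Add(5, -4))))) = Add(Mul(I, Pow(4033, Rational(1, 2))), Mul(Rational(5, 6), Pow(Add(5, 1, -296), -1), Add(7, Mul(-6, 1)))) = Add(Mul(I, Pow(4033, Rational(1, 2))), Mul(Rational(5, 6), Pow(-290, -1), Add(7, -6))) = Add(Mul(I, Pow(4033, Rational(1, 2))), Mul(Rational(5, 6), Rational(-1, 290), 1)) = Add(Mul(I, Pow(4033, Rational(1, 2))), Rational(-1, 348)) = Add(Rational(-1, 348), Mul(I, Pow(4033, Rational(1, 2))))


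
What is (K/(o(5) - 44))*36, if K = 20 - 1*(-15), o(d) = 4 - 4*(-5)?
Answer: -63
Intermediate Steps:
o(d) = 24 (o(d) = 4 + 20 = 24)
K = 35 (K = 20 + 15 = 35)
(K/(o(5) - 44))*36 = (35/(24 - 44))*36 = (35/(-20))*36 = -1/20*35*36 = -7/4*36 = -63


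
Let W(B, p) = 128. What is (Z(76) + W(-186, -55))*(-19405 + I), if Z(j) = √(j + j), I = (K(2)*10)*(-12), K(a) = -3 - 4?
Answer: -2376320 - 37130*√38 ≈ -2.6052e+6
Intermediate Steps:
K(a) = -7
I = 840 (I = -7*10*(-12) = -70*(-12) = 840)
Z(j) = √2*√j (Z(j) = √(2*j) = √2*√j)
(Z(76) + W(-186, -55))*(-19405 + I) = (√2*√76 + 128)*(-19405 + 840) = (√2*(2*√19) + 128)*(-18565) = (2*√38 + 128)*(-18565) = (128 + 2*√38)*(-18565) = -2376320 - 37130*√38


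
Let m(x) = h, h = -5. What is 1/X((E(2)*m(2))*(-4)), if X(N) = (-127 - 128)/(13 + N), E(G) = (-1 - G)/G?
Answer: 1/15 ≈ 0.066667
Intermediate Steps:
E(G) = (-1 - G)/G
m(x) = -5
X(N) = -255/(13 + N)
1/X((E(2)*m(2))*(-4)) = 1/(-255/(13 + (((-1 - 1*2)/2)*(-5))*(-4))) = 1/(-255/(13 + (((-1 - 2)/2)*(-5))*(-4))) = 1/(-255/(13 + (((½)*(-3))*(-5))*(-4))) = 1/(-255/(13 - 3/2*(-5)*(-4))) = 1/(-255/(13 + (15/2)*(-4))) = 1/(-255/(13 - 30)) = 1/(-255/(-17)) = 1/(-255*(-1/17)) = 1/15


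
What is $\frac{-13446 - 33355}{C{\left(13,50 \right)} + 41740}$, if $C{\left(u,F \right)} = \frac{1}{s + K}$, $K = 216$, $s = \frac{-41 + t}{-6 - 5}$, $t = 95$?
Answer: $- \frac{108671922}{96920291} \approx -1.1213$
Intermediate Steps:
$s = - \frac{54}{11}$ ($s = \frac{-41 + 95}{-6 - 5} = \frac{54}{-11} = 54 \left(- \frac{1}{11}\right) = - \frac{54}{11} \approx -4.9091$)
$C{\left(u,F \right)} = \frac{11}{2322}$ ($C{\left(u,F \right)} = \frac{1}{- \frac{54}{11} + 216} = \frac{1}{\frac{2322}{11}} = \frac{11}{2322}$)
$\frac{-13446 - 33355}{C{\left(13,50 \right)} + 41740} = \frac{-13446 - 33355}{\frac{11}{2322} + 41740} = - \frac{46801}{\frac{96920291}{2322}} = \left(-46801\right) \frac{2322}{96920291} = - \frac{108671922}{96920291}$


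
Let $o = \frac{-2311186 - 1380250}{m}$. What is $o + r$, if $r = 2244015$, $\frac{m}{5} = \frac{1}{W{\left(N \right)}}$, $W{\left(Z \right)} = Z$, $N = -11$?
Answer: $\frac{51825871}{5} \approx 1.0365 \cdot 10^{7}$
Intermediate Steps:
$m = - \frac{5}{11}$ ($m = \frac{5}{-11} = 5 \left(- \frac{1}{11}\right) = - \frac{5}{11} \approx -0.45455$)
$o = \frac{40605796}{5}$ ($o = \frac{-2311186 - 1380250}{- \frac{5}{11}} = \left(-2311186 - 1380250\right) \left(- \frac{11}{5}\right) = \left(-3691436\right) \left(- \frac{11}{5}\right) = \frac{40605796}{5} \approx 8.1212 \cdot 10^{6}$)
$o + r = \frac{40605796}{5} + 2244015 = \frac{51825871}{5}$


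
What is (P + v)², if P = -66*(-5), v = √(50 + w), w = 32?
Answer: (330 + √82)² ≈ 1.1496e+5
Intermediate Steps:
v = √82 (v = √(50 + 32) = √82 ≈ 9.0554)
P = 330
(P + v)² = (330 + √82)²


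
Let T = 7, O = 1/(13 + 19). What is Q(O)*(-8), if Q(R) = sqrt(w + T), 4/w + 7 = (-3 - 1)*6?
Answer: -8*sqrt(6603)/31 ≈ -20.970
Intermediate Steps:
O = 1/32 ≈ 0.031250
w = -4/31 (w = 4/(-7 + (-3 - 1)*6) = 4/(-7 - 4*6) = 4/(-7 - 24) = 4/(-31) = 4*(-1/31) = -4/31 ≈ -0.12903)
Q(R) = sqrt(6603)/31 (Q(R) = sqrt(-4/31 + 7) = sqrt(213/31) = sqrt(6603)/31)
Q(O)*(-8) = (sqrt(6603)/31)*(-8) = -8*sqrt(6603)/31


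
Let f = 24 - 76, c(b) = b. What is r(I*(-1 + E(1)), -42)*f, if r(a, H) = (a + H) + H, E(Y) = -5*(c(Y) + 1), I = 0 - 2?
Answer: 3224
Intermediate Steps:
f = -52
I = -2
E(Y) = -5 - 5*Y (E(Y) = -5*(Y + 1) = -5*(1 + Y) = -5 - 5*Y)
r(a, H) = a + 2*H (r(a, H) = (H + a) + H = a + 2*H)
r(I*(-1 + E(1)), -42)*f = (-2*(-1 + (-5 - 5*1)) + 2*(-42))*(-52) = (-2*(-1 + (-5 - 5)) - 84)*(-52) = (-2*(-1 - 10) - 84)*(-52) = (-2*(-11) - 84)*(-52) = (22 - 84)*(-52) = -62*(-52) = 3224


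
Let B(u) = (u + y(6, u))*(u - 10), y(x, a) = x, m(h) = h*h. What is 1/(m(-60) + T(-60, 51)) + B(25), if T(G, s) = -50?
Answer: 1650751/3550 ≈ 465.00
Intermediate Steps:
m(h) = h²
B(u) = (-10 + u)*(6 + u) (B(u) = (u + 6)*(u - 10) = (6 + u)*(-10 + u) = (-10 + u)*(6 + u))
1/(m(-60) + T(-60, 51)) + B(25) = 1/((-60)² - 50) + (-60 + 25² - 4*25) = 1/(3600 - 50) + (-60 + 625 - 100) = 1/3550 + 465 = 1650751/3550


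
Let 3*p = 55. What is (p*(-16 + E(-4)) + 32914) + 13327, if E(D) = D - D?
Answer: 137843/3 ≈ 45948.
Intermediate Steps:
p = 55/3 (p = (⅓)*55 = 55/3 ≈ 18.333)
E(D) = 0
(p*(-16 + E(-4)) + 32914) + 13327 = (55*(-16 + 0)/3 + 32914) + 13327 = ((55/3)*(-16) + 32914) + 13327 = (-880/3 + 32914) + 13327 = 97862/3 + 13327 = 137843/3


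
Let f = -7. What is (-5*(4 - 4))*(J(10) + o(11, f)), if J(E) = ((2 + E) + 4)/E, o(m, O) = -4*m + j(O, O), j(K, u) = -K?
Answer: 0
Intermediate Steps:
o(m, O) = -O - 4*m (o(m, O) = -4*m - O = -O - 4*m)
J(E) = (6 + E)/E
(-5*(4 - 4))*(J(10) + o(11, f)) = (-5*(4 - 4))*((6 + 10)/10 + (-1*(-7) - 4*11)) = (-5*0)*((⅒)*16 + (7 - 44)) = 0*(8/5 - 37) = 0*(-177/5) = 0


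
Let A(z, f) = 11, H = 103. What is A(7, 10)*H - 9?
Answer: 1124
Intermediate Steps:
A(7, 10)*H - 9 = 11*103 - 9 = 1133 - 9 = 1124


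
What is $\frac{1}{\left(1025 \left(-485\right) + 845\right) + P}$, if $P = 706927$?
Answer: $\frac{1}{210647} \approx 4.7473 \cdot 10^{-6}$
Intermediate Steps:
$\frac{1}{\left(1025 \left(-485\right) + 845\right) + P} = \frac{1}{\left(1025 \left(-485\right) + 845\right) + 706927} = \frac{1}{\left(-497125 + 845\right) + 706927} = \frac{1}{-496280 + 706927} = \frac{1}{210647}$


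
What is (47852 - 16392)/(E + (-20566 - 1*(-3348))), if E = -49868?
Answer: -15730/33543 ≈ -0.46895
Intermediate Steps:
(47852 - 16392)/(E + (-20566 - 1*(-3348))) = (47852 - 16392)/(-49868 + (-20566 - 1*(-3348))) = 31460/(-49868 + (-20566 + 3348)) = 31460/(-49868 - 17218) = 31460/(-67086) = 31460*(-1/67086) = -15730/33543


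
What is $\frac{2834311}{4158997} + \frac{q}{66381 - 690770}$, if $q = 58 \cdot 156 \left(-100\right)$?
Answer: $\frac{5532773096579}{2596831977833} \approx 2.1306$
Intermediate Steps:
$q = -904800$ ($q = 9048 \left(-100\right) = -904800$)
$\frac{2834311}{4158997} + \frac{q}{66381 - 690770} = \frac{2834311}{4158997} - \frac{904800}{66381 - 690770} = 2834311 \cdot \frac{1}{4158997} - \frac{904800}{-624389} = \frac{2834311}{4158997} - - \frac{904800}{624389} = \frac{2834311}{4158997} + \frac{904800}{624389} = \frac{5532773096579}{2596831977833}$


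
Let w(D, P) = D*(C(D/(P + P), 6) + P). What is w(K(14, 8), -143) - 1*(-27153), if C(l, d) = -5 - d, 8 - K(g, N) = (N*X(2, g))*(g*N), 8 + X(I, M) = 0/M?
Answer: -1077951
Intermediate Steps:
X(I, M) = -8 (X(I, M) = -8 + 0/M = -8 + 0 = -8)
K(g, N) = 8 + 8*g*N² (K(g, N) = 8 - N*(-8)*g*N = 8 - (-8*N)*N*g = 8 - (-8)*g*N² = 8 + 8*g*N²)
w(D, P) = D*(-11 + P) (w(D, P) = D*((-5 - 1*6) + P) = D*((-5 - 6) + P) = D*(-11 + P))
w(K(14, 8), -143) - 1*(-27153) = (8 + 8*14*8²)*(-11 - 143) - 1*(-27153) = (8 + 8*14*64)*(-154) + 27153 = (8 + 7168)*(-154) + 27153 = 7176*(-154) + 27153 = -1105104 + 27153 = -1077951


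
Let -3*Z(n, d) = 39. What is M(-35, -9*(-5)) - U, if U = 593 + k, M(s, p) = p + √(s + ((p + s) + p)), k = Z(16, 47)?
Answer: -535 + 2*√5 ≈ -530.53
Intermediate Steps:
Z(n, d) = -13 (Z(n, d) = -⅓*39 = -13)
k = -13
M(s, p) = p + √(2*p + 2*s) (M(s, p) = p + √(s + (s + 2*p)) = p + √(2*p + 2*s))
U = 580 (U = 593 - 13 = 580)
M(-35, -9*(-5)) - U = (-9*(-5) + √(2*(-9*(-5)) + 2*(-35))) - 1*580 = (45 + √(2*45 - 70)) - 580 = (45 + √(90 - 70)) - 580 = (45 + √20) - 580 = (45 + 2*√5) - 580 = -535 + 2*√5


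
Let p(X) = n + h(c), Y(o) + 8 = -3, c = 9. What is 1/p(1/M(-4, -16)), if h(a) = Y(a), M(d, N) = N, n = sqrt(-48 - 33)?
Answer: -11/202 - 9*I/202 ≈ -0.054455 - 0.044554*I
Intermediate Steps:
Y(o) = -11 (Y(o) = -8 - 3 = -11)
n = 9*I (n = sqrt(-81) = 9*I ≈ 9.0*I)
h(a) = -11
p(X) = -11 + 9*I (p(X) = 9*I - 11 = -11 + 9*I)
1/p(1/M(-4, -16)) = 1/(-11 + 9*I) = (-11 - 9*I)/202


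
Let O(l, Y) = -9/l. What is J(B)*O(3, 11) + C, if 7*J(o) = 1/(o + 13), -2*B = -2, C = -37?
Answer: -3629/98 ≈ -37.031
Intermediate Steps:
B = 1 (B = -½*(-2) = 1)
J(o) = 1/(7*(13 + o)) (J(o) = 1/(7*(o + 13)) = 1/(7*(13 + o)))
J(B)*O(3, 11) + C = (1/(7*(13 + 1)))*(-9/3) - 37 = ((⅐)/14)*(-9*⅓) - 37 = ((⅐)*(1/14))*(-3) - 37 = (1/98)*(-3) - 37 = -3/98 - 37 = -3629/98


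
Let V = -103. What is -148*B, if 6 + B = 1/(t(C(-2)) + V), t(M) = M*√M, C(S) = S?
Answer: 9443140/10617 - 296*I*√2/10617 ≈ 889.44 - 0.039428*I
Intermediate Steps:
t(M) = M^(3/2)
B = -6 + 1/(-103 - 2*I*√2) (B = -6 + 1/((-2)^(3/2) - 103) = -6 + 1/(-2*I*√2 - 103) = -6 + 1/(-103 - 2*I*√2) ≈ -6.0097 + 0.00026641*I)
-148*B = -148*(-12*√2 + 619*I)/(-103*I + 2*√2)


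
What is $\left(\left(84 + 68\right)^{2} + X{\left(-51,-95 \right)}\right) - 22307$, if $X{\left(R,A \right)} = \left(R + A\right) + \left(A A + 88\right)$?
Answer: $9764$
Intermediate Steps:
$X{\left(R,A \right)} = 88 + A + R + A^{2}$ ($X{\left(R,A \right)} = \left(A + R\right) + \left(A^{2} + 88\right) = \left(A + R\right) + \left(88 + A^{2}\right) = 88 + A + R + A^{2}$)
$\left(\left(84 + 68\right)^{2} + X{\left(-51,-95 \right)}\right) - 22307 = \left(\left(84 + 68\right)^{2} + \left(88 - 95 - 51 + \left(-95\right)^{2}\right)\right) - 22307 = \left(152^{2} + \left(88 - 95 - 51 + 9025\right)\right) - 22307 = \left(23104 + 8967\right) - 22307 = 32071 - 22307 = 9764$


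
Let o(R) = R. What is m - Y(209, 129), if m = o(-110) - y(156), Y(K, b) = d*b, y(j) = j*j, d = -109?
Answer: -10385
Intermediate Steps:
y(j) = j²
Y(K, b) = -109*b
m = -24446 (m = -110 - 1*156² = -110 - 1*24336 = -110 - 24336 = -24446)
m - Y(209, 129) = -24446 - (-109)*129 = -24446 - 1*(-14061) = -24446 + 14061 = -10385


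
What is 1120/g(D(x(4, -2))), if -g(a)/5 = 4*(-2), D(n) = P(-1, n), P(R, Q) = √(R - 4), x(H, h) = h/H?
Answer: 28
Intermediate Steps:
P(R, Q) = √(-4 + R)
D(n) = I*√5 (D(n) = √(-4 - 1) = √(-5) = I*√5)
g(a) = 40 (g(a) = -20*(-2) = -5*(-8) = 40)
1120/g(D(x(4, -2))) = 1120/40 = 1120*(1/40) = 28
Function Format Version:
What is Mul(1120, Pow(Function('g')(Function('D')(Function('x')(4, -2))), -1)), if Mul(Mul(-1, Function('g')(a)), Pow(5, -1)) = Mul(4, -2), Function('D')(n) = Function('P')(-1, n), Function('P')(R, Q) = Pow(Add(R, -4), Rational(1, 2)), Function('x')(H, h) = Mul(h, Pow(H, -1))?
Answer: 28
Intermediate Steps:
Function('P')(R, Q) = Pow(Add(-4, R), Rational(1, 2))
Function('D')(n) = Mul(I, Pow(5, Rational(1, 2))) (Function('D')(n) = Pow(Add(-4, -1), Rational(1, 2)) = Pow(-5, Rational(1, 2)) = Mul(I, Pow(5, Rational(1, 2))))
Function('g')(a) = 40 (Function('g')(a) = Mul(-5, Mul(4, -2)) = Mul(-5, -8) = 40)
Mul(1120, Pow(Function('g')(Function('D')(Function('x')(4, -2))), -1)) = Mul(1120, Pow(40, -1)) = Mul(1120, Rational(1, 40)) = 28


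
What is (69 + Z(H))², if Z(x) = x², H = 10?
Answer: 28561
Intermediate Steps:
(69 + Z(H))² = (69 + 10²)² = (69 + 100)² = 169² = 28561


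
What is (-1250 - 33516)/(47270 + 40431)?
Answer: -34766/87701 ≈ -0.39642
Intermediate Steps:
(-1250 - 33516)/(47270 + 40431) = -34766/87701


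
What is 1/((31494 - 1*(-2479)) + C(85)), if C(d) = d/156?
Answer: 156/5299873 ≈ 2.9435e-5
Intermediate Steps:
C(d) = d/156 (C(d) = d*(1/156) = d/156)
1/((31494 - 1*(-2479)) + C(85)) = 1/((31494 - 1*(-2479)) + (1/156)*85) = 1/((31494 + 2479) + 85/156) = 1/(33973 + 85/156) = 1/(5299873/156) = 156/5299873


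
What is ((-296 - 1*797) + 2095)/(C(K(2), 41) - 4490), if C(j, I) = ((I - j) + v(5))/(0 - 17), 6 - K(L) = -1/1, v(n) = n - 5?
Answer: -501/2246 ≈ -0.22306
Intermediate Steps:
v(n) = -5 + n
K(L) = 7 (K(L) = 6 - (-1)/1 = 6 - (-1) = 6 - 1*(-1) = 6 + 1 = 7)
C(j, I) = -I/17 + j/17 (C(j, I) = ((I - j) + (-5 + 5))/(0 - 17) = ((I - j) + 0)/(-17) = (I - j)*(-1/17) = -I/17 + j/17)
((-296 - 1*797) + 2095)/(C(K(2), 41) - 4490) = ((-296 - 1*797) + 2095)/((-1/17*41 + (1/17)*7) - 4490) = ((-296 - 797) + 2095)/((-41/17 + 7/17) - 4490) = (-1093 + 2095)/(-2 - 4490) = 1002/(-4492) = 1002*(-1/4492) = -501/2246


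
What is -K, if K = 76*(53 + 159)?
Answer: -16112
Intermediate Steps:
K = 16112 (K = 76*212 = 16112)
-K = -1*16112 = -16112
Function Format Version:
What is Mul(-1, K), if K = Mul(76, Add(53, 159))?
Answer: -16112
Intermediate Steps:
K = 16112 (K = Mul(76, 212) = 16112)
Mul(-1, K) = Mul(-1, 16112) = -16112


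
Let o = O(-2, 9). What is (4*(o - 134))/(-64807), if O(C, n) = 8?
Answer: 504/64807 ≈ 0.0077769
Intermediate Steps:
o = 8
(4*(o - 134))/(-64807) = (4*(8 - 134))/(-64807) = (4*(-126))*(-1/64807) = -504*(-1/64807) = 504/64807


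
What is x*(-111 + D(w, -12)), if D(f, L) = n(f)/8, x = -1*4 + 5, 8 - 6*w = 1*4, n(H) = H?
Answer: -1331/12 ≈ -110.92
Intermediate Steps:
w = 2/3 (w = 4/3 - 4/6 = 4/3 - 1/6*4 = 4/3 - 2/3 = 2/3 ≈ 0.66667)
x = 1 (x = -4 + 5 = 1)
D(f, L) = f/8
x*(-111 + D(w, -12)) = 1*(-111 + (1/8)*(2/3)) = 1*(-111 + 1/12) = 1*(-1331/12) = -1331/12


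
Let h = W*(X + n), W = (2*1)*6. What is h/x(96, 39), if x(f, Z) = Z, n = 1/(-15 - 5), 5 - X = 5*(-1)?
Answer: 199/65 ≈ 3.0615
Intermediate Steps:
X = 10 (X = 5 - 5*(-1) = 5 - 1*(-5) = 5 + 5 = 10)
n = -1/20 (n = 1/(-20) = -1/20 ≈ -0.050000)
W = 12 (W = 2*6 = 12)
h = 597/5 (h = 12*(10 - 1/20) = 12*(199/20) = 597/5 ≈ 119.40)
h/x(96, 39) = (597/5)/39 = (597/5)*(1/39) = 199/65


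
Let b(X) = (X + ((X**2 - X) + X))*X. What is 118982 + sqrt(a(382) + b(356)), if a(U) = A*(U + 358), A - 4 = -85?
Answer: 118982 + 2*sqrt(11296203) ≈ 1.2570e+5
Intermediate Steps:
A = -81 (A = 4 - 85 = -81)
a(U) = -28998 - 81*U (a(U) = -81*(U + 358) = -81*(358 + U) = -28998 - 81*U)
b(X) = X*(X + X**2) (b(X) = (X + X**2)*X = X*(X + X**2))
118982 + sqrt(a(382) + b(356)) = 118982 + sqrt((-28998 - 81*382) + 356**2*(1 + 356)) = 118982 + sqrt((-28998 - 30942) + 126736*357) = 118982 + sqrt(-59940 + 45244752) = 118982 + sqrt(45184812) = 118982 + 2*sqrt(11296203)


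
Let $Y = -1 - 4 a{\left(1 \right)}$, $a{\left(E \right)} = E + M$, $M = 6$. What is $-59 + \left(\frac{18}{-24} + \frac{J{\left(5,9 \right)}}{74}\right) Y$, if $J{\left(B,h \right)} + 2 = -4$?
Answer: $- \frac{5165}{148} \approx -34.899$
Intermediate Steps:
$J{\left(B,h \right)} = -6$ ($J{\left(B,h \right)} = -2 - 4 = -6$)
$a{\left(E \right)} = 6 + E$ ($a{\left(E \right)} = E + 6 = 6 + E$)
$Y = -29$ ($Y = -1 - 4 \left(6 + 1\right) = -1 - 28 = -29$)
$-59 + \left(\frac{18}{-24} + \frac{J{\left(5,9 \right)}}{74}\right) Y = -59 + \left(\frac{18}{-24} - \frac{6}{74}\right) \left(-29\right) = -59 + \left(18 \left(- \frac{1}{24}\right) - \frac{3}{37}\right) \left(-29\right) = -59 + \left(- \frac{3}{4} - \frac{3}{37}\right) \left(-29\right) = -59 - - \frac{3567}{148} = -59 + \frac{3567}{148} = - \frac{5165}{148}$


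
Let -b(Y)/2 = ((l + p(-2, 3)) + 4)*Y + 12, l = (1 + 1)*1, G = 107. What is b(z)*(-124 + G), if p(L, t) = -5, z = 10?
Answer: 748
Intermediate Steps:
l = 2 (l = 2*1 = 2)
b(Y) = -24 - 2*Y (b(Y) = -2*(((2 - 5) + 4)*Y + 12) = -2*((-3 + 4)*Y + 12) = -2*(1*Y + 12) = -2*(Y + 12) = -2*(12 + Y) = -24 - 2*Y)
b(z)*(-124 + G) = (-24 - 2*10)*(-124 + 107) = (-24 - 20)*(-17) = -44*(-17) = 748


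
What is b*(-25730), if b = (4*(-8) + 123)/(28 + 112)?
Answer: -33449/2 ≈ -16725.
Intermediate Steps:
b = 13/20 (b = (-32 + 123)/140 = 91*(1/140) = 13/20 ≈ 0.65000)
b*(-25730) = (13/20)*(-25730) = -33449/2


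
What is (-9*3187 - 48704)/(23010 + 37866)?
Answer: -4073/3204 ≈ -1.2712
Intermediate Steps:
(-9*3187 - 48704)/(23010 + 37866) = (-28683 - 48704)/60876 = -77387*1/60876 = -4073/3204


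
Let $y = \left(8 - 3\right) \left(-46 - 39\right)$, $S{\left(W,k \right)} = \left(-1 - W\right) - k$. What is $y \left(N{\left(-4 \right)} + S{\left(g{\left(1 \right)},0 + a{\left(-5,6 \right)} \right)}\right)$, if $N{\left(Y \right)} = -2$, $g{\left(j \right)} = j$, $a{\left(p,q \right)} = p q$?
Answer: $-11050$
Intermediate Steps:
$S{\left(W,k \right)} = -1 - W - k$
$y = -425$ ($y = 5 \left(-85\right) = -425$)
$y \left(N{\left(-4 \right)} + S{\left(g{\left(1 \right)},0 + a{\left(-5,6 \right)} \right)}\right) = - 425 \left(-2 - \left(2 - 30\right)\right) = - 425 \left(-2 - -28\right) = - 425 \left(-2 + 28\right) = \left(-425\right) 26 = -11050$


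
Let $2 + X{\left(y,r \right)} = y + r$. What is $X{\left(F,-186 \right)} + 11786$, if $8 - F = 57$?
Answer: $11549$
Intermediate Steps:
$F = -49$ ($F = 8 - 57 = -49$)
$X{\left(y,r \right)} = -2 + r + y$ ($X{\left(y,r \right)} = -2 + \left(y + r\right) = -2 + \left(r + y\right) = -2 + r + y$)
$X{\left(F,-186 \right)} + 11786 = \left(-2 - 186 - 49\right) + 11786 = -237 + 11786 = 11549$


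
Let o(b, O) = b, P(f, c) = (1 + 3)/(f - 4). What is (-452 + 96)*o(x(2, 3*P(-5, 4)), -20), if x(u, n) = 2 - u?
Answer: 0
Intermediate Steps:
P(f, c) = 4/(-4 + f)
(-452 + 96)*o(x(2, 3*P(-5, 4)), -20) = (-452 + 96)*(2 - 1*2) = -356*(2 - 2) = -356*0 = 0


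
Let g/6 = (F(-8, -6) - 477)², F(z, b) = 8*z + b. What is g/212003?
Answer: 1795254/212003 ≈ 8.4681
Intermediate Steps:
F(z, b) = b + 8*z
g = 1795254 (g = 6*((-6 + 8*(-8)) - 477)² = 6*((-6 - 64) - 477)² = 6*(-70 - 477)² = 6*(-547)² = 6*299209 = 1795254)
g/212003 = 1795254/212003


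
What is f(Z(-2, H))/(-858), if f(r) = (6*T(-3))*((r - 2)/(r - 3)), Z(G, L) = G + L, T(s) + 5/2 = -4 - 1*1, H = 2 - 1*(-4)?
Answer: 15/143 ≈ 0.10490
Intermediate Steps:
H = 6 (H = 2 + 4 = 6)
T(s) = -15/2 (T(s) = -5/2 + (-4 - 1*1) = -5/2 + (-4 - 1) = -5/2 - 5 = -15/2)
f(r) = -45*(-2 + r)/(-3 + r) (f(r) = (6*(-15/2))*((r - 2)/(r - 3)) = -45*(-2 + r)/(-3 + r))
f(Z(-2, H))/(-858) = (45*(2 - (-2 + 6))/(-3 + (-2 + 6)))/(-858) = (45*(2 - 1*4)/(-3 + 4))*(-1/858) = (45*(2 - 4)/1)*(-1/858) = (45*1*(-2))*(-1/858) = -90*(-1/858) = 15/143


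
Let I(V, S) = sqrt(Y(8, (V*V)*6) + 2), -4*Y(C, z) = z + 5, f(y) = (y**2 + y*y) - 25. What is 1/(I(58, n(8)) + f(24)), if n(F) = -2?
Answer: 644/728671 - 62*I*sqrt(21)/5100697 ≈ 0.0008838 - 5.5702e-5*I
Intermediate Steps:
f(y) = -25 + 2*y**2 (f(y) = (y**2 + y**2) - 25 = 2*y**2 - 25 = -25 + 2*y**2)
Y(C, z) = -5/4 - z/4 (Y(C, z) = -(z + 5)/4 = -(5 + z)/4 = -5/4 - z/4)
I(V, S) = sqrt(3/4 - 3*V**2/2) (I(V, S) = sqrt((-5/4 - V*V*6/4) + 2) = sqrt((-5/4 - V**2*6/4) + 2) = sqrt((-5/4 - 3*V**2/2) + 2) = sqrt(3/4 - 3*V**2/2))
1/(I(58, n(8)) + f(24)) = 1/(sqrt(3 - 6*58**2)/2 + (-25 + 2*24**2)) = 1/(sqrt(3 - 6*3364)/2 + (-25 + 2*576)) = 1/(sqrt(3 - 20184)/2 + (-25 + 1152)) = 1/(sqrt(-20181)/2 + 1127) = 1/((31*I*sqrt(21))/2 + 1127) = 1/(31*I*sqrt(21)/2 + 1127) = 1/(1127 + 31*I*sqrt(21)/2)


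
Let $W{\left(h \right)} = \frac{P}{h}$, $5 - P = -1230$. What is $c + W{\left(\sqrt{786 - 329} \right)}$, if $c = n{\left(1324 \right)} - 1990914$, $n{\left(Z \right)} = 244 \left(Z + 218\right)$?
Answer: $-1614666 + \frac{1235 \sqrt{457}}{457} \approx -1.6146 \cdot 10^{6}$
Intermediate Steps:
$P = 1235$ ($P = 5 - -1230 = 5 + 1230 = 1235$)
$n{\left(Z \right)} = 53192 + 244 Z$ ($n{\left(Z \right)} = 244 \left(218 + Z\right) = 53192 + 244 Z$)
$W{\left(h \right)} = \frac{1235}{h}$
$c = -1614666$ ($c = \left(53192 + 244 \cdot 1324\right) - 1990914 = \left(53192 + 323056\right) - 1990914 = 376248 - 1990914 = -1614666$)
$c + W{\left(\sqrt{786 - 329} \right)} = -1614666 + \frac{1235}{\sqrt{786 - 329}} = -1614666 + \frac{1235}{\sqrt{457}} = -1614666 + 1235 \frac{\sqrt{457}}{457} = -1614666 + \frac{1235 \sqrt{457}}{457}$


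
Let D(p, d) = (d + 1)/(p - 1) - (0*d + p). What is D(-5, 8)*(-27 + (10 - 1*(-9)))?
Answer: -28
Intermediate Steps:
D(p, d) = -p + (1 + d)/(-1 + p) (D(p, d) = (1 + d)/(-1 + p) - (0 + p) = (1 + d)/(-1 + p) - p = -p + (1 + d)/(-1 + p))
D(-5, 8)*(-27 + (10 - 1*(-9))) = ((1 + 8 - 5 - 1*(-5)**2)/(-1 - 5))*(-27 + (10 - 1*(-9))) = ((1 + 8 - 5 - 1*25)/(-6))*(-27 + (10 + 9)) = (-(1 + 8 - 5 - 25)/6)*(-27 + 19) = -1/6*(-21)*(-8) = (7/2)*(-8) = -28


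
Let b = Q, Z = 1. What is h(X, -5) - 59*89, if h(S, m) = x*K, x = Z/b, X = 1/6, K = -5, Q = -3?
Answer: -15748/3 ≈ -5249.3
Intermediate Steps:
b = -3
X = ⅙ ≈ 0.16667
x = -⅓ (x = 1/(-3) = 1*(-⅓) = -⅓ ≈ -0.33333)
h(S, m) = 5/3 (h(S, m) = -⅓*(-5) = 5/3)
h(X, -5) - 59*89 = 5/3 - 59*89 = 5/3 - 5251 = -15748/3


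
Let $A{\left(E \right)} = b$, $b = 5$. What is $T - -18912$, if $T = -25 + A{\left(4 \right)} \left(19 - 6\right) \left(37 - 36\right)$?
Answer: $18952$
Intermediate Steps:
$A{\left(E \right)} = 5$
$T = 40$ ($T = -25 + 5 \left(19 - 6\right) \left(37 - 36\right) = -25 + 5 \cdot 13 \cdot 1 = -25 + 5 \cdot 13 = -25 + 65 = 40$)
$T - -18912 = 40 - -18912 = 40 + 18912 = 18952$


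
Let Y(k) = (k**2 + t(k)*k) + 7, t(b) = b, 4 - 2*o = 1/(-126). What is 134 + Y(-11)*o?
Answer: 53171/84 ≈ 632.99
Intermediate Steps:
o = 505/252 (o = 2 - 1/2/(-126) = 2 - 1/2*(-1/126) = 2 + 1/252 = 505/252 ≈ 2.0040)
Y(k) = 7 + 2*k**2 (Y(k) = (k**2 + k*k) + 7 = (k**2 + k**2) + 7 = 2*k**2 + 7 = 7 + 2*k**2)
134 + Y(-11)*o = 134 + (7 + 2*(-11)**2)*(505/252) = 134 + (7 + 2*121)*(505/252) = 134 + (7 + 242)*(505/252) = 134 + 249*(505/252) = 134 + 41915/84 = 53171/84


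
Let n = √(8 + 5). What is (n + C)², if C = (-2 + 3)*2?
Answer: (2 + √13)² ≈ 31.422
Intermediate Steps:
C = 2 (C = 1*2 = 2)
n = √13 ≈ 3.6056
(n + C)² = (√13 + 2)² = (2 + √13)²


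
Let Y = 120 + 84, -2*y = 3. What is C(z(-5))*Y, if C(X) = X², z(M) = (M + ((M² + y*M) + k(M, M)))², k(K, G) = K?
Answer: 209131875/4 ≈ 5.2283e+7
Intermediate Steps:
y = -3/2 (y = -½*3 = -3/2 ≈ -1.5000)
z(M) = (M² + M/2)² (z(M) = (M + ((M² - 3*M/2) + M))² = (M + (M² - M/2))² = (M² + M/2)²)
Y = 204
C(z(-5))*Y = ((¼)*(-5)²*(1 + 2*(-5))²)²*204 = ((¼)*25*(1 - 10)²)²*204 = ((¼)*25*(-9)²)²*204 = ((¼)*25*81)²*204 = (2025/4)²*204 = (4100625/16)*204 = 209131875/4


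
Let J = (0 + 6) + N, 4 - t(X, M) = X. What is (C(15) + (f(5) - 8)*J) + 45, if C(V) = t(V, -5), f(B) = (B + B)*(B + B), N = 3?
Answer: 862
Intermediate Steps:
t(X, M) = 4 - X
f(B) = 4*B² (f(B) = (2*B)*(2*B) = 4*B²)
C(V) = 4 - V
J = 9 (J = (0 + 6) + 3 = 6 + 3 = 9)
(C(15) + (f(5) - 8)*J) + 45 = ((4 - 1*15) + (4*5² - 8)*9) + 45 = ((4 - 15) + (4*25 - 8)*9) + 45 = (-11 + (100 - 8)*9) + 45 = (-11 + 92*9) + 45 = (-11 + 828) + 45 = 817 + 45 = 862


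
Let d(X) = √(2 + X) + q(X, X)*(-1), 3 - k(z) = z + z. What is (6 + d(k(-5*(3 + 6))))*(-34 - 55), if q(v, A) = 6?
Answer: -89*√95 ≈ -867.46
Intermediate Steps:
k(z) = 3 - 2*z (k(z) = 3 - (z + z) = 3 - 2*z)
d(X) = -6 + √(2 + X) (d(X) = √(2 + X) + 6*(-1) = √(2 + X) - 6 = -6 + √(2 + X))
(6 + d(k(-5*(3 + 6))))*(-34 - 55) = (6 + (-6 + √(2 + (3 - (-10)*(3 + 6)))))*(-34 - 55) = (6 + (-6 + √(2 + (3 - (-10)*9))))*(-89) = (6 + (-6 + √(2 + (3 - 2*(-45)))))*(-89) = (6 + (-6 + √(2 + (3 + 90))))*(-89) = (6 + (-6 + √(2 + 93)))*(-89) = (6 + (-6 + √95))*(-89) = √95*(-89) = -89*√95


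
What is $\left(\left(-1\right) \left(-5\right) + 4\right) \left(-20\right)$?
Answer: $-180$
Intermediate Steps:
$\left(\left(-1\right) \left(-5\right) + 4\right) \left(-20\right) = \left(5 + 4\right) \left(-20\right) = 9 \left(-20\right) = -180$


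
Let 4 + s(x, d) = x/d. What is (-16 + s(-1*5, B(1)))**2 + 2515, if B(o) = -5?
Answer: 2876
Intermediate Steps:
s(x, d) = -4 + x/d
(-16 + s(-1*5, B(1)))**2 + 2515 = (-16 + (-4 - 1*5/(-5)))**2 + 2515 = (-16 + (-4 - 5*(-1/5)))**2 + 2515 = (-16 + (-4 + 1))**2 + 2515 = (-16 - 3)**2 + 2515 = (-19)**2 + 2515 = 361 + 2515 = 2876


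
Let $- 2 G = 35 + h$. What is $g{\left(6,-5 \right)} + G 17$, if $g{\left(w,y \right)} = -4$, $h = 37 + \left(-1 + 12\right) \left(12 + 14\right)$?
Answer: $-3047$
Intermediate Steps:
$h = 323$ ($h = 37 + 11 \cdot 26 = 37 + 286 = 323$)
$G = -179$ ($G = - \frac{35 + 323}{2} = \left(- \frac{1}{2}\right) 358 = -179$)
$g{\left(6,-5 \right)} + G 17 = -4 - 3043 = -3047$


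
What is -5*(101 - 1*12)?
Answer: -445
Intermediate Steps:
-5*(101 - 1*12) = -5*(101 - 12) = -5*89 = -445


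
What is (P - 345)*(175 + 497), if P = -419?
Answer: -513408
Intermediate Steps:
(P - 345)*(175 + 497) = (-419 - 345)*(175 + 497) = -764*672 = -513408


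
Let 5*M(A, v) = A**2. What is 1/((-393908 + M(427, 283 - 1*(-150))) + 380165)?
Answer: 5/113614 ≈ 4.4009e-5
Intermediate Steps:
M(A, v) = A**2/5
1/((-393908 + M(427, 283 - 1*(-150))) + 380165) = 1/((-393908 + (1/5)*427**2) + 380165) = 1/((-393908 + (1/5)*182329) + 380165) = 1/((-393908 + 182329/5) + 380165) = 1/(-1787211/5 + 380165) = 1/(113614/5) = 5/113614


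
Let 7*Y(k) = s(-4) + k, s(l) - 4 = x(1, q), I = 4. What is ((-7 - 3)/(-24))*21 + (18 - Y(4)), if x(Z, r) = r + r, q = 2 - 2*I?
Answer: 765/28 ≈ 27.321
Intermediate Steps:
q = -6 (q = 2 - 2*4 = 2 - 8 = -6)
x(Z, r) = 2*r
s(l) = -8 (s(l) = 4 + 2*(-6) = 4 - 12 = -8)
Y(k) = -8/7 + k/7 (Y(k) = (-8 + k)/7 = -8/7 + k/7)
((-7 - 3)/(-24))*21 + (18 - Y(4)) = ((-7 - 3)/(-24))*21 + (18 - (-8/7 + (⅐)*4)) = -10*(-1/24)*21 + (18 - (-8/7 + 4/7)) = (5/12)*21 + (18 - 1*(-4/7)) = 35/4 + (18 + 4/7) = 35/4 + 130/7 = 765/28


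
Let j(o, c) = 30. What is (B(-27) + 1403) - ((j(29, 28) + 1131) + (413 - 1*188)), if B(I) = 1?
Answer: 18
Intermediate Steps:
(B(-27) + 1403) - ((j(29, 28) + 1131) + (413 - 1*188)) = (1 + 1403) - ((30 + 1131) + (413 - 1*188)) = 1404 - (1161 + (413 - 188)) = 1404 - (1161 + 225) = 1404 - 1*1386 = 1404 - 1386 = 18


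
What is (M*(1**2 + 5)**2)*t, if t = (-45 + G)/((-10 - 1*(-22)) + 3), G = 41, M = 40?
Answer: -384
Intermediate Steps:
t = -4/15 (t = (-45 + 41)/((-10 - 1*(-22)) + 3) = -4/((-10 + 22) + 3) = -4/(12 + 3) = -4/15 ≈ -0.26667)
(M*(1**2 + 5)**2)*t = (40*(1**2 + 5)**2)*(-4/15) = (40*(1 + 5)**2)*(-4/15) = (40*6**2)*(-4/15) = (40*36)*(-4/15) = 1440*(-4/15) = -384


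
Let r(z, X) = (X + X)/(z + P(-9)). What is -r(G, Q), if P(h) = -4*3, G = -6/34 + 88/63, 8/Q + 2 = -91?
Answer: -5712/357895 ≈ -0.015960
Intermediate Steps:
Q = -8/93 (Q = 8/(-2 - 91) = 8/(-93) = 8*(-1/93) = -8/93 ≈ -0.086022)
G = 1307/1071 (G = -6*1/34 + 88*(1/63) = -3/17 + 88/63 = 1307/1071 ≈ 1.2204)
P(h) = -12
r(z, X) = 2*X/(-12 + z) (r(z, X) = (X + X)/(z - 12) = (2*X)/(-12 + z) = 2*X/(-12 + z))
-r(G, Q) = -2*(-8)/(93*(-12 + 1307/1071)) = -2*(-8)/(93*(-11545/1071)) = -2*(-8)*(-1071)/(93*11545) = -1*5712/357895 = -5712/357895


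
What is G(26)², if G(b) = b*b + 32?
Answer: 501264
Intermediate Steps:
G(b) = 32 + b² (G(b) = b² + 32 = 32 + b²)
G(26)² = (32 + 26²)² = (32 + 676)² = 708² = 501264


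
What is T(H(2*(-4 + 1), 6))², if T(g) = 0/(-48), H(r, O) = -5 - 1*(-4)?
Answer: 0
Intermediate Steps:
H(r, O) = -1 (H(r, O) = -5 + 4 = -1)
T(g) = 0 (T(g) = 0*(-1/48) = 0)
T(H(2*(-4 + 1), 6))² = 0² = 0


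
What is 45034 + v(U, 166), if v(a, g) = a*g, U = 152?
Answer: 70266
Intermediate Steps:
45034 + v(U, 166) = 45034 + 152*166 = 45034 + 25232 = 70266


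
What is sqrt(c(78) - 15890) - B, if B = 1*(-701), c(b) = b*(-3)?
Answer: 701 + 2*I*sqrt(4031) ≈ 701.0 + 126.98*I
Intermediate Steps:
c(b) = -3*b
B = -701
sqrt(c(78) - 15890) - B = sqrt(-3*78 - 15890) - 1*(-701) = sqrt(-234 - 15890) + 701 = sqrt(-16124) + 701 = 2*I*sqrt(4031) + 701 = 701 + 2*I*sqrt(4031)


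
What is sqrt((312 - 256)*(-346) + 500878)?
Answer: sqrt(481502) ≈ 693.90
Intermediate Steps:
sqrt((312 - 256)*(-346) + 500878) = sqrt(56*(-346) + 500878) = sqrt(-19376 + 500878) = sqrt(481502)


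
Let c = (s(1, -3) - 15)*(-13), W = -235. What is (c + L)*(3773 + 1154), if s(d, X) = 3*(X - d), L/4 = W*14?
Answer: -63109943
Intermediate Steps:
L = -13160 (L = 4*(-235*14) = 4*(-3290) = -13160)
s(d, X) = -3*d + 3*X
c = 351 (c = ((-3*1 + 3*(-3)) - 15)*(-13) = ((-3 - 9) - 15)*(-13) = (-12 - 15)*(-13) = -27*(-13) = 351)
(c + L)*(3773 + 1154) = (351 - 13160)*(3773 + 1154) = -12809*4927 = -63109943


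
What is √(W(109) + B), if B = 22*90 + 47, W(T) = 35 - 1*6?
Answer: 2*√514 ≈ 45.343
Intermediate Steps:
W(T) = 29 (W(T) = 35 - 6 = 29)
B = 2027 (B = 1980 + 47 = 2027)
√(W(109) + B) = √(29 + 2027) = √2056 = 2*√514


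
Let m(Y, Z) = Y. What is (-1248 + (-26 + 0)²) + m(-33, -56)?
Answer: -605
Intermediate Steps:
(-1248 + (-26 + 0)²) + m(-33, -56) = (-1248 + (-26 + 0)²) - 33 = (-1248 + (-26)²) - 33 = (-1248 + 676) - 33 = -572 - 33 = -605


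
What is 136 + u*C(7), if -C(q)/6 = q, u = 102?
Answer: -4148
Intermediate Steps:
C(q) = -6*q
136 + u*C(7) = 136 + 102*(-6*7) = 136 + 102*(-42) = 136 - 4284 = -4148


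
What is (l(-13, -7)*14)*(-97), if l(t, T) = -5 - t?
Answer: -10864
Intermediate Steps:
(l(-13, -7)*14)*(-97) = ((-5 - 1*(-13))*14)*(-97) = ((-5 + 13)*14)*(-97) = (8*14)*(-97) = 112*(-97) = -10864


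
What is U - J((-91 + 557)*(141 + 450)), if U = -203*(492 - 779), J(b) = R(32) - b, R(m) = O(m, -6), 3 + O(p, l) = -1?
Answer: 333671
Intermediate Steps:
O(p, l) = -4 (O(p, l) = -3 - 1 = -4)
R(m) = -4
J(b) = -4 - b
U = 58261 (U = -203*(-287) = 58261)
U - J((-91 + 557)*(141 + 450)) = 58261 - (-4 - (-91 + 557)*(141 + 450)) = 58261 - (-4 - 466*591) = 58261 - (-4 - 1*275406) = 58261 - (-4 - 275406) = 58261 - 1*(-275410) = 58261 + 275410 = 333671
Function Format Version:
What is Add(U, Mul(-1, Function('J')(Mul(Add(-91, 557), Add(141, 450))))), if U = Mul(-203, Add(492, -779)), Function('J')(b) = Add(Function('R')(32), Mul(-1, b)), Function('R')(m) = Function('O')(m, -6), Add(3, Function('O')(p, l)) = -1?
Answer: 333671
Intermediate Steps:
Function('O')(p, l) = -4 (Function('O')(p, l) = Add(-3, -1) = -4)
Function('R')(m) = -4
Function('J')(b) = Add(-4, Mul(-1, b))
U = 58261 (U = Mul(-203, -287) = 58261)
Add(U, Mul(-1, Function('J')(Mul(Add(-91, 557), Add(141, 450))))) = Add(58261, Mul(-1, Add(-4, Mul(-1, Mul(Add(-91, 557), Add(141, 450)))))) = Add(58261, Mul(-1, Add(-4, Mul(-1, Mul(466, 591))))) = Add(58261, Mul(-1, Add(-4, Mul(-1, 275406)))) = Add(58261, Mul(-1, Add(-4, -275406))) = Add(58261, Mul(-1, -275410)) = Add(58261, 275410) = 333671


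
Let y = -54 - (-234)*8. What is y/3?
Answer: 606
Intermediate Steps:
y = 1818 (y = -54 - 78*(-24) = -54 + 1872 = 1818)
y/3 = 1818/3 = (⅓)*1818 = 606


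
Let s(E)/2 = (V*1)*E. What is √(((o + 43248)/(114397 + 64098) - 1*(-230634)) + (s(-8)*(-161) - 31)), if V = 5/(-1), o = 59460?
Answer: √6936774359502535/178495 ≈ 466.61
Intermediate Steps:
V = -5 (V = 5*(-1) = -5)
s(E) = -10*E (s(E) = 2*((-5*1)*E) = 2*(-5*E) = -10*E)
√(((o + 43248)/(114397 + 64098) - 1*(-230634)) + (s(-8)*(-161) - 31)) = √(((59460 + 43248)/(114397 + 64098) - 1*(-230634)) + (-10*(-8)*(-161) - 31)) = √((102708/178495 + 230634) + (80*(-161) - 31)) = √((102708*(1/178495) + 230634) + (-12880 - 31)) = √((102708/178495 + 230634) - 12911) = √(41167118538/178495 - 12911) = √(38862569593/178495) = √6936774359502535/178495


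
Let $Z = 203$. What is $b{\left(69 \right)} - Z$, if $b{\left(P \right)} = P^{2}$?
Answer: $4558$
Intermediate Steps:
$b{\left(69 \right)} - Z = 69^{2} - 203 = 4761 - 203 = 4558$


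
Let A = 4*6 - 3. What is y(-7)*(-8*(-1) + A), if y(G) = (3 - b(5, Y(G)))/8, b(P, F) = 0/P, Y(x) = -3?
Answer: 87/8 ≈ 10.875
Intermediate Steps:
A = 21 (A = 24 - 3 = 21)
b(P, F) = 0
y(G) = 3/8 (y(G) = (3 - 1*0)/8 = (3 + 0)*(1/8) = 3*(1/8) = 3/8)
y(-7)*(-8*(-1) + A) = 3*(-8*(-1) + 21)/8 = 3*(8 + 21)/8 = (3/8)*29 = 87/8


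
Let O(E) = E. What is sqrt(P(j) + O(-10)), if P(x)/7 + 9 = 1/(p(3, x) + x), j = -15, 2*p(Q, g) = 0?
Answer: I*sqrt(16530)/15 ≈ 8.5713*I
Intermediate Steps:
p(Q, g) = 0 (p(Q, g) = (1/2)*0 = 0)
P(x) = -63 + 7/x (P(x) = -63 + 7/(0 + x) = -63 + 7/x)
sqrt(P(j) + O(-10)) = sqrt((-63 + 7/(-15)) - 10) = sqrt((-63 + 7*(-1/15)) - 10) = sqrt((-63 - 7/15) - 10) = sqrt(-952/15 - 10) = sqrt(-1102/15) = I*sqrt(16530)/15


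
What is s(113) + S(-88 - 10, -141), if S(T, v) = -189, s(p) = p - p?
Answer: -189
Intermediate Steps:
s(p) = 0
s(113) + S(-88 - 10, -141) = 0 - 189 = -189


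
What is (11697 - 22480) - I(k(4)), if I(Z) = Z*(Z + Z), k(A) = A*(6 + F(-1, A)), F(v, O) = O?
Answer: -13983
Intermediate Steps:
k(A) = A*(6 + A)
I(Z) = 2*Z**2 (I(Z) = Z*(2*Z) = 2*Z**2)
(11697 - 22480) - I(k(4)) = (11697 - 22480) - 2*(4*(6 + 4))**2 = -10783 - 2*(4*10)**2 = -10783 - 2*40**2 = -10783 - 2*1600 = -10783 - 1*3200 = -10783 - 3200 = -13983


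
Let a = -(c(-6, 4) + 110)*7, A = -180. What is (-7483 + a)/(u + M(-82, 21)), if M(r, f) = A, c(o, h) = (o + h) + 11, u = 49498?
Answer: -4158/24659 ≈ -0.16862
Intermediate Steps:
c(o, h) = 11 + h + o (c(o, h) = (h + o) + 11 = 11 + h + o)
M(r, f) = -180
a = -833 (a = -((11 + 4 - 6) + 110)*7 = -(9 + 110)*7 = -119*7 = -1*833 = -833)
(-7483 + a)/(u + M(-82, 21)) = (-7483 - 833)/(49498 - 180) = -8316/49318 = -8316*1/49318 = -4158/24659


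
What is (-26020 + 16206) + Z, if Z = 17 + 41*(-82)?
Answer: -13159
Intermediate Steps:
Z = -3345 (Z = 17 - 3362 = -3345)
(-26020 + 16206) + Z = (-26020 + 16206) - 3345 = -9814 - 3345 = -13159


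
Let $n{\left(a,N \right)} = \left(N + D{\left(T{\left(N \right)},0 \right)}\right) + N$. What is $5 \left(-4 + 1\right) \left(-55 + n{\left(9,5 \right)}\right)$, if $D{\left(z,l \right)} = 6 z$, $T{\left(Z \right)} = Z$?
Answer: $225$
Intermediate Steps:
$n{\left(a,N \right)} = 8 N$ ($n{\left(a,N \right)} = \left(N + 6 N\right) + N = 7 N + N = 8 N$)
$5 \left(-4 + 1\right) \left(-55 + n{\left(9,5 \right)}\right) = 5 \left(-4 + 1\right) \left(-55 + 8 \cdot 5\right) = 5 \left(-3\right) \left(-55 + 40\right) = \left(-15\right) \left(-15\right) = 225$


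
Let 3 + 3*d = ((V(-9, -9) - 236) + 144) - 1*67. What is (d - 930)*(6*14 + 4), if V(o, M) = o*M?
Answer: -84216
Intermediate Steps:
V(o, M) = M*o
d = -27 (d = -1 + (((-9*(-9) - 236) + 144) - 1*67)/3 = -1 + (((81 - 236) + 144) - 67)/3 = -1 + ((-155 + 144) - 67)/3 = -1 + (-11 - 67)/3 = -1 + (⅓)*(-78) = -1 - 26 = -27)
(d - 930)*(6*14 + 4) = (-27 - 930)*(6*14 + 4) = -957*(84 + 4) = -957*88 = -84216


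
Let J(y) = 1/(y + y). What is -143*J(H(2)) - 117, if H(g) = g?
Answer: -611/4 ≈ -152.75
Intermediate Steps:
J(y) = 1/(2*y)
-143*J(H(2)) - 117 = -143/(2*2) - 117 = -143*¼ - 117 = -143/4 - 117 = -611/4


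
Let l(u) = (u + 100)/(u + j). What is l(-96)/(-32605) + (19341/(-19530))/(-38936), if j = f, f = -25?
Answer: 50378343/1904770223312 ≈ 2.6449e-5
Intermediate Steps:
j = -25
l(u) = (100 + u)/(-25 + u) (l(u) = (u + 100)/(u - 25) = (100 + u)/(-25 + u))
l(-96)/(-32605) + (19341/(-19530))/(-38936) = ((100 - 96)/(-25 - 96))/(-32605) + (19341/(-19530))/(-38936) = (4/(-121))*(-1/32605) + (19341*(-1/19530))*(-1/38936) = -1/121*4*(-1/32605) - 307/310*(-1/38936) = -4/121*(-1/32605) + 307/12070160 = 4/3945205 + 307/12070160 = 50378343/1904770223312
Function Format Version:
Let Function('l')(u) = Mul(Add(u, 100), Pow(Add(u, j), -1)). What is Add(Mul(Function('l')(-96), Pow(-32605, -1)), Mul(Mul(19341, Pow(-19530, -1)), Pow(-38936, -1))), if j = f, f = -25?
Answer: Rational(50378343, 1904770223312) ≈ 2.6449e-5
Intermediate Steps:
j = -25
Function('l')(u) = Mul(Pow(Add(-25, u), -1), Add(100, u)) (Function('l')(u) = Mul(Add(u, 100), Pow(Add(u, -25), -1)) = Mul(Add(100, u), Pow(Add(-25, u), -1)) = Mul(Pow(Add(-25, u), -1), Add(100, u)))
Add(Mul(Function('l')(-96), Pow(-32605, -1)), Mul(Mul(19341, Pow(-19530, -1)), Pow(-38936, -1))) = Add(Mul(Mul(Pow(Add(-25, -96), -1), Add(100, -96)), Pow(-32605, -1)), Mul(Mul(19341, Pow(-19530, -1)), Pow(-38936, -1))) = Add(Mul(Mul(Pow(-121, -1), 4), Rational(-1, 32605)), Mul(Mul(19341, Rational(-1, 19530)), Rational(-1, 38936))) = Add(Mul(Mul(Rational(-1, 121), 4), Rational(-1, 32605)), Mul(Rational(-307, 310), Rational(-1, 38936))) = Add(Mul(Rational(-4, 121), Rational(-1, 32605)), Rational(307, 12070160)) = Add(Rational(4, 3945205), Rational(307, 12070160)) = Rational(50378343, 1904770223312)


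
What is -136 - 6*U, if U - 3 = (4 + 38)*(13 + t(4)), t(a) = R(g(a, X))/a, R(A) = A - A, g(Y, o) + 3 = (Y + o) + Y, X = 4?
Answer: -3430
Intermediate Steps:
g(Y, o) = -3 + o + 2*Y (g(Y, o) = -3 + ((Y + o) + Y) = -3 + (o + 2*Y) = -3 + o + 2*Y)
R(A) = 0
t(a) = 0 (t(a) = 0/a = 0)
U = 549 (U = 3 + (4 + 38)*(13 + 0) = 3 + 42*13 = 3 + 546 = 549)
-136 - 6*U = -136 - 6*549 = -136 - 3294 = -3430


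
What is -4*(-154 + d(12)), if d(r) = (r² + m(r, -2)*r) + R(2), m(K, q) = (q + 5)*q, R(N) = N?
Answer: 320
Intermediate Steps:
m(K, q) = q*(5 + q) (m(K, q) = (5 + q)*q = q*(5 + q))
d(r) = 2 + r² - 6*r (d(r) = (r² + (-2*(5 - 2))*r) + 2 = (r² + (-2*3)*r) + 2 = (r² - 6*r) + 2 = 2 + r² - 6*r)
-4*(-154 + d(12)) = -4*(-154 + (2 + 12² - 6*12)) = -4*(-154 + (2 + 144 - 72)) = -4*(-154 + 74) = -4*(-80) = 320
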